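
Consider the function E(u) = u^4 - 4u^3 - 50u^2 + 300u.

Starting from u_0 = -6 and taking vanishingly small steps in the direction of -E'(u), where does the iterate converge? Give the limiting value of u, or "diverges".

-5

E'(u) = 4(u - 5)(u - 3)(u + 5), so E'(-6) = -396.
Gradient descent moves in the -E' direction, i.e. u is increasing.
The nearest critical point in that direction is u = -5, where E'' = 320 > 0 (a local minimum). The iterate converges there.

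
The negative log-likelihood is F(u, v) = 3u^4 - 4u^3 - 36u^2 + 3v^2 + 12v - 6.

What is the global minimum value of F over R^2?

-207

F(u,v) separates as P(u) + Q(v) − 6, so its minimum is min P + min Q − 6.
P'(u) = 12u(u - 3)(u + 2) vanishes at u ∈ {-2, 0, 3}; Q'(v) = 6v + 12 vanishes at v ∈ {-2}.
Local minima of P (where P''>0): P(-2)=-64, P(3)=-189. Local minima of Q: Q(-2)=-12.
So the global minimum of F is P(3) + Q(-2) − 6 = -189 − 12 − 6 = -207, attained at (3, -2).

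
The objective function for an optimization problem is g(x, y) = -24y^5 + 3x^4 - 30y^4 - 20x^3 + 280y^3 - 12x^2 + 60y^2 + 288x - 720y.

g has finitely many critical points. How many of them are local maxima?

g separates as a function of x plus a function of y, so ∇g=0 decouples.
∂g/∂x = 12(x - 4)(x - 3)(x + 2) = 0 at x ∈ {-2, 3, 4}; ∂g/∂y = -120(y - 2)(y - 1)(y + 1)(y + 3) = 0 at y ∈ {-3, -1, 1, 2}.
The Hessian is diagonal: diag(g_xx, g_yy). Second derivatives: g_xx(-2)=360, g_xx(3)=-60, g_xx(4)=72; g_yy(-3)=4800, g_yy(-1)=-1440, g_yy(1)=960, g_yy(2)=-1800.
Local maxima occur where both diagonal entries negative: (3, -1), (3, 2). Count: 2.

2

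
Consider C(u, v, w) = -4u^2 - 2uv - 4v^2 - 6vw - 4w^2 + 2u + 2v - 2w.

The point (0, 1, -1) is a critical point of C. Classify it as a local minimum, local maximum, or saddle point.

The Hessian is constant: H = [[-8, -2, 0], [-2, -8, -6], [0, -6, -8]].
Leading principal minors: Δ₁ = -8, Δ₂ = 60, Δ₃ = -192.
The minors alternate sign starting negative (−, +, −), so H is negative definite: a local maximum.

local maximum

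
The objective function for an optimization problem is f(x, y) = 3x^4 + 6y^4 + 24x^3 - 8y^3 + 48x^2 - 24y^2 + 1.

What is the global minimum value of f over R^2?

f(x,y) separates as P(x) + Q(y) + 1, so its minimum is min P + min Q + 1.
P'(x) = 12x(x + 2)(x + 4) vanishes at x ∈ {-4, -2, 0}; Q'(y) = 24y(y - 2)(y + 1) vanishes at y ∈ {-1, 0, 2}.
Local minima of P (where P''>0): P(-4)=0, P(0)=0. Local minima of Q: Q(-1)=-10, Q(2)=-64.
So the global minimum of f is P(-4) + Q(2) + 1 = 0 − 64 + 1 = -63, attained at (-4, 2).

-63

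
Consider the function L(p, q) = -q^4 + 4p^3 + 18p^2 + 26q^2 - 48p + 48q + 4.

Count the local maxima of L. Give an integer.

2

L separates as a function of p plus a function of q, so ∇L=0 decouples.
∂L/∂p = 12(p - 1)(p + 4) = 0 at p ∈ {-4, 1}; ∂L/∂q = -4(q - 4)(q + 1)(q + 3) = 0 at q ∈ {-3, -1, 4}.
The Hessian is diagonal: diag(L_pp, L_qq). Second derivatives: L_pp(-4)=-60, L_pp(1)=60; L_qq(-3)=-56, L_qq(-1)=40, L_qq(4)=-140.
Local maxima occur where both diagonal entries negative: (-4, -3), (-4, 4). Count: 2.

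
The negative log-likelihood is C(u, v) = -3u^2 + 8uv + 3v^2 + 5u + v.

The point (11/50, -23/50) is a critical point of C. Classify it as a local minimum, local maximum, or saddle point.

The Hessian of C is constant: H = [[-6, 8], [8, 6]].
det(H) = (-6)·6 − 8² = -100.
Since det(H) < 0, H is indefinite and the critical point is a saddle point.

saddle point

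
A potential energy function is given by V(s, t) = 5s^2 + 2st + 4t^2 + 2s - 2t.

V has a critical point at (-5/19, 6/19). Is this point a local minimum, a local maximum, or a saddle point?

The Hessian of V is constant: H = [[10, 2], [2, 8]].
det(H) = 10·8 − 2² = 76.
det(H) > 0 and tr(H) = 18 > 0, so H is positive definite and the point is a local minimum.

local minimum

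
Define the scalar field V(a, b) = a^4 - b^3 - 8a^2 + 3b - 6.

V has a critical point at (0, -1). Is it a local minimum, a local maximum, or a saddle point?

saddle point

The mixed partial ∂²V/∂a∂b is 0, so the Hessian at any point is diag(V_aa, V_bb) = diag(4(3a^2 - 4), -6b).
At (0, -1): H = diag(-16, 6).
The eigenvalues have opposite signs, so H is indefinite: a saddle point.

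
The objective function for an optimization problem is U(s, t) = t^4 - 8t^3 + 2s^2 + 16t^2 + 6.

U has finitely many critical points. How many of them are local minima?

2

U separates as a function of s plus a function of t, so ∇U=0 decouples.
∂U/∂s = 4s = 0 at s ∈ {0}; ∂U/∂t = 4t(t - 4)(t - 2) = 0 at t ∈ {0, 2, 4}.
The Hessian is diagonal: diag(U_ss, U_tt). Second derivatives: U_ss(0)=4; U_tt(0)=32, U_tt(2)=-16, U_tt(4)=32.
Local minima occur where both diagonal entries positive: (0, 0), (0, 4). Count: 2.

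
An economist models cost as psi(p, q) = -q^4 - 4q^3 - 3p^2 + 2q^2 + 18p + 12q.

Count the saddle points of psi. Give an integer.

1

psi separates as a function of p plus a function of q, so ∇psi=0 decouples.
∂psi/∂p = -6(p - 3) = 0 at p ∈ {3}; ∂psi/∂q = -4(q - 1)(q + 1)(q + 3) = 0 at q ∈ {-3, -1, 1}.
The Hessian is diagonal: diag(psi_pp, psi_qq). Second derivatives: psi_pp(3)=-6; psi_qq(-3)=-32, psi_qq(-1)=16, psi_qq(1)=-32.
Saddle points occur where the two diagonal entries have opposite signs: (3, -1). Count: 1.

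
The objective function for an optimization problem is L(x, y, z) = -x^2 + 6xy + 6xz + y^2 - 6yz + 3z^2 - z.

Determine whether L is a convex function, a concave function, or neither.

neither

L is quadratic, so its Hessian is the constant matrix H = [[-2, 6, 6], [6, 2, -6], [6, -6, 6]].
Leading principal minors: -2, -40, -672.
Neither pattern holds ⇒ H is indefinite ⇒ neither convex nor concave.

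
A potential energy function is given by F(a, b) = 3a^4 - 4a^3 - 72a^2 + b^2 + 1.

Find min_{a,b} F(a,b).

F(a,b) separates as P(a) + Q(b) + 1, so its minimum is min P + min Q + 1.
P'(a) = 12a(a - 4)(a + 3) vanishes at a ∈ {-3, 0, 4}; Q'(b) = 2b vanishes at b ∈ {0}.
Local minima of P (where P''>0): P(-3)=-297, P(4)=-640. Local minima of Q: Q(0)=0.
So the global minimum of F is P(4) + Q(0) + 1 = -640 + 0 + 1 = -639, attained at (4, 0).

-639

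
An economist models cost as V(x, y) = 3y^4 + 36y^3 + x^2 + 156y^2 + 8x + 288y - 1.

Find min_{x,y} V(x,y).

V(x,y) separates as P(x) + Q(y) − 1, so its minimum is min P + min Q − 1.
P'(x) = 2x + 8 vanishes at x ∈ {-4}; Q'(y) = 12(y + 2)(y + 3)(y + 4) vanishes at y ∈ {-4, -3, -2}.
Local minima of P (where P''>0): P(-4)=-16. Local minima of Q: Q(-4)=-192, Q(-2)=-192.
So the global minimum of V is P(-4) + Q(-4) − 1 = -16 − 192 − 1 = -209, attained at (-4, -4).

-209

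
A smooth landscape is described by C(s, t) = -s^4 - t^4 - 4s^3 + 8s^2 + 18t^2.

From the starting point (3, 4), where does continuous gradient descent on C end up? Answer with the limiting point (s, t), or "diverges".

C is separable, so gradient descent decouples: s follows -∂C/∂s, t follows -∂C/∂t.
∂C/∂s = -4s(s - 1)(s + 4); at s=3 this is -168, so s increases.
∂C/∂t = -4t(t - 3)(t + 3); at t=4 this is -112, so t increases.
The s-coordinate has no critical point in that direction and runs off to infinity.

diverges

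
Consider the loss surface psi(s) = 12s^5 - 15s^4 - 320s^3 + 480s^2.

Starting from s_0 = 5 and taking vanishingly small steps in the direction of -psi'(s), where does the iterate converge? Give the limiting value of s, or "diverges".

psi'(s) = 60s(s - 4)(s - 1)(s + 4), so psi'(5) = 10800.
Gradient descent moves in the -psi' direction, i.e. s is decreasing.
The nearest critical point in that direction is s = 4, where psi'' = 5760 > 0 (a local minimum). The iterate converges there.

4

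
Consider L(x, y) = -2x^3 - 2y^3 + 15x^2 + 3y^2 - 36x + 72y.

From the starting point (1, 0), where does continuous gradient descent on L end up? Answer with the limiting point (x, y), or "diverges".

L is separable, so gradient descent decouples: x follows -∂L/∂x, y follows -∂L/∂y.
∂L/∂x = -6(x - 3)(x - 2); at x=1 this is -12, so x increases.
∂L/∂y = -6(y - 4)(y + 3); at y=0 this is 72, so y decreases.
x converges to its nearest critical value 2 (a local min of the x-part); y converges to -3. The iterate converges to (2, -3).

(2, -3)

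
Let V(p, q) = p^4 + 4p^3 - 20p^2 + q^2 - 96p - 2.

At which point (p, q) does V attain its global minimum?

V(p,q) separates as A(p) + B(q) − 2, so its minimum is min A + min B − 2.
A'(p) = 4(p - 3)(p + 2)(p + 4) vanishes at p ∈ {-4, -2, 3}; B'(q) = 2q vanishes at q ∈ {0}.
Local minima of A (where A''>0): A(-4)=64, A(3)=-279. Local minima of B: B(0)=0.
So the global minimum of V is A(3) + B(0) − 2 = -279 + 0 − 2 = -281, attained at (3, 0).

(3, 0)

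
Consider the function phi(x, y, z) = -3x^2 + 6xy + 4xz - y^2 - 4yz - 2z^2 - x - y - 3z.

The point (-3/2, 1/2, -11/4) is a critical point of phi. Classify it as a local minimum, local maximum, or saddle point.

The Hessian is constant: H = [[-6, 6, 4], [6, -2, -4], [4, -4, -4]].
Leading principal minors: Δ₁ = -6, Δ₂ = -24, Δ₃ = 32.
The minors fit neither the all-positive nor the alternating-sign pattern, so H is indefinite: a saddle point.

saddle point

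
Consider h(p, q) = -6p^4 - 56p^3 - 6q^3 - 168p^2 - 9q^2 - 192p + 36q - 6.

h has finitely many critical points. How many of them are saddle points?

3

h separates as a function of p plus a function of q, so ∇h=0 decouples.
∂h/∂p = -24(p + 1)(p + 2)(p + 4) = 0 at p ∈ {-4, -2, -1}; ∂h/∂q = -18(q - 1)(q + 2) = 0 at q ∈ {-2, 1}.
The Hessian is diagonal: diag(h_pp, h_qq). Second derivatives: h_pp(-4)=-144, h_pp(-2)=48, h_pp(-1)=-72; h_qq(-2)=54, h_qq(1)=-54.
Saddle points occur where the two diagonal entries have opposite signs: (-4, -2), (-2, 1), (-1, -2). Count: 3.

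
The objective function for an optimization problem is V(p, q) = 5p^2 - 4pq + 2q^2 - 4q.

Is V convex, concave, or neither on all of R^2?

convex

V is quadratic, so its Hessian is the constant matrix H = [[10, -4], [-4, 4]].
det(H) = 24, tr(H) = 14.
det(H) > 0 and tr(H) > 0, so H is positive definite everywhere: convex.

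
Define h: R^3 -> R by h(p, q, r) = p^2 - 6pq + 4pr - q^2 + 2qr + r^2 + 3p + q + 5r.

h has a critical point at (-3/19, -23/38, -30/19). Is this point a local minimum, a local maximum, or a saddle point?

The Hessian is constant: H = [[2, -6, 4], [-6, -2, 2], [4, 2, 2]].
Leading principal minors: Δ₁ = 2, Δ₂ = -40, Δ₃ = -152.
The minors fit neither the all-positive nor the alternating-sign pattern, so H is indefinite: a saddle point.

saddle point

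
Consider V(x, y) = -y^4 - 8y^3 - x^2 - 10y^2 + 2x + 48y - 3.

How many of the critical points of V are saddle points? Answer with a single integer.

V separates as a function of x plus a function of y, so ∇V=0 decouples.
∂V/∂x = -2(x - 1) = 0 at x ∈ {1}; ∂V/∂y = -4(y - 1)(y + 3)(y + 4) = 0 at y ∈ {-4, -3, 1}.
The Hessian is diagonal: diag(V_xx, V_yy). Second derivatives: V_xx(1)=-2; V_yy(-4)=-20, V_yy(-3)=16, V_yy(1)=-80.
Saddle points occur where the two diagonal entries have opposite signs: (1, -3). Count: 1.

1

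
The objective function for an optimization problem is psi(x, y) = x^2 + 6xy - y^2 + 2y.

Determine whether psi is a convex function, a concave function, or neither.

psi is quadratic, so its Hessian is the constant matrix H = [[2, 6], [6, -2]].
det(H) = -40, tr(H) = 0.
det(H) < 0, so H is indefinite: neither convex nor concave.

neither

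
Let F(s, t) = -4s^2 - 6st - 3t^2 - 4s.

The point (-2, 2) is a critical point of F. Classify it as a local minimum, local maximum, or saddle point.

The Hessian of F is constant: H = [[-8, -6], [-6, -6]].
det(H) = (-8)·(-6) − (-6)² = 12.
det(H) > 0 and tr(H) = -14 < 0, so H is negative definite and the point is a local maximum.

local maximum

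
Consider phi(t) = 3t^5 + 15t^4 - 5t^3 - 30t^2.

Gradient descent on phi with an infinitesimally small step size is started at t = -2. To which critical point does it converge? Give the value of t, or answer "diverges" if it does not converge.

phi'(t) = 15t(t - 1)(t + 1)(t + 4), so phi'(-2) = -180.
Gradient descent moves in the -phi' direction, i.e. t is increasing.
The nearest critical point in that direction is t = -1, where phi'' = 90 > 0 (a local minimum). The iterate converges there.

-1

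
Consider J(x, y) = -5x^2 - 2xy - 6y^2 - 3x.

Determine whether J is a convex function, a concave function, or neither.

concave

J is quadratic, so its Hessian is the constant matrix H = [[-10, -2], [-2, -12]].
det(H) = 116, tr(H) = -22.
det(H) > 0 and tr(H) < 0, so H is negative definite everywhere: concave.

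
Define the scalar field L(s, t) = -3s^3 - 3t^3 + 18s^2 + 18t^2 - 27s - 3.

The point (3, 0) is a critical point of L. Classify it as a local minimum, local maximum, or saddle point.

The mixed partial ∂²L/∂s∂t is 0, so the Hessian at any point is diag(L_ss, L_tt) = diag(18(-s + 2), 18(-t + 2)).
At (3, 0): H = diag(-18, 36).
The eigenvalues have opposite signs, so H is indefinite: a saddle point.

saddle point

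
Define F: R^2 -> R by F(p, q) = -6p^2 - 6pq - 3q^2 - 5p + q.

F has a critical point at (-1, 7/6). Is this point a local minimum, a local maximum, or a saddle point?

The Hessian of F is constant: H = [[-12, -6], [-6, -6]].
det(H) = (-12)·(-6) − (-6)² = 36.
det(H) > 0 and tr(H) = -18 < 0, so H is negative definite and the point is a local maximum.

local maximum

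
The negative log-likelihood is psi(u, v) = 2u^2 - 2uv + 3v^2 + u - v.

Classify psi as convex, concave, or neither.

convex

psi is quadratic, so its Hessian is the constant matrix H = [[4, -2], [-2, 6]].
det(H) = 20, tr(H) = 10.
det(H) > 0 and tr(H) > 0, so H is positive definite everywhere: convex.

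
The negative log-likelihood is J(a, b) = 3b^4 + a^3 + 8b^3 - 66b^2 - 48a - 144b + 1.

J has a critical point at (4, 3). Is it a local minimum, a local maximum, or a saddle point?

local minimum

The mixed partial ∂²J/∂a∂b is 0, so the Hessian at any point is diag(J_aa, J_bb) = diag(6a, 12(3b^2 + 4b - 11)).
At (4, 3): H = diag(24, 336).
Both eigenvalues are positive, so H is positive definite: a local minimum.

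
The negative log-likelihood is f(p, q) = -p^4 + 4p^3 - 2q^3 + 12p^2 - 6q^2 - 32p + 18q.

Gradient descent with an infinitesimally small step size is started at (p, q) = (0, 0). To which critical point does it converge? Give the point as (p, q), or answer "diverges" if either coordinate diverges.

f is separable, so gradient descent decouples: p follows -∂f/∂p, q follows -∂f/∂q.
∂f/∂p = -4(p - 4)(p - 1)(p + 2); at p=0 this is -32, so p increases.
∂f/∂q = -6(q - 1)(q + 3); at q=0 this is 18, so q decreases.
p converges to its nearest critical value 1 (a local min of the p-part); q converges to -3. The iterate converges to (1, -3).

(1, -3)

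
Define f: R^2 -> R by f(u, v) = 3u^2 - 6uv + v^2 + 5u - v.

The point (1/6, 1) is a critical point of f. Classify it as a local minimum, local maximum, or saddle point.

saddle point

The Hessian of f is constant: H = [[6, -6], [-6, 2]].
det(H) = 6·2 − (-6)² = -24.
Since det(H) < 0, H is indefinite and the critical point is a saddle point.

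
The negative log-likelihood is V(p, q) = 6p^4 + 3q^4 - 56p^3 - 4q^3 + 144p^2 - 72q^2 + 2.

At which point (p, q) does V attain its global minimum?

V(p,q) separates as A(p) + B(q) + 2, so its minimum is min A + min B + 2.
A'(p) = 24p(p - 4)(p - 3) vanishes at p ∈ {0, 3, 4}; B'(q) = 12q(q - 4)(q + 3) vanishes at q ∈ {-3, 0, 4}.
Local minima of A (where A''>0): A(0)=0, A(4)=256. Local minima of B: B(-3)=-297, B(4)=-640.
So the global minimum of V is A(0) + B(4) + 2 = 0 − 640 + 2 = -638, attained at (0, 4).

(0, 4)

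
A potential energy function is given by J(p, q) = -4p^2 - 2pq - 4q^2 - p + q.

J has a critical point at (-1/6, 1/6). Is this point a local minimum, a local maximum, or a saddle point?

The Hessian of J is constant: H = [[-8, -2], [-2, -8]].
det(H) = (-8)·(-8) − (-2)² = 60.
det(H) > 0 and tr(H) = -16 < 0, so H is negative definite and the point is a local maximum.

local maximum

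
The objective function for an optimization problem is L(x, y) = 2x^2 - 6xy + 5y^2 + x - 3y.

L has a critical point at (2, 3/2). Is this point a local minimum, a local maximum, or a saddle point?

local minimum

The Hessian of L is constant: H = [[4, -6], [-6, 10]].
det(H) = 4·10 − (-6)² = 4.
det(H) > 0 and tr(H) = 14 > 0, so H is positive definite and the point is a local minimum.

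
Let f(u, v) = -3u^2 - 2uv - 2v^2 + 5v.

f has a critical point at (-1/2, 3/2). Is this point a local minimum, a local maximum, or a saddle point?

local maximum

The Hessian of f is constant: H = [[-6, -2], [-2, -4]].
det(H) = (-6)·(-4) − (-2)² = 20.
det(H) > 0 and tr(H) = -10 < 0, so H is negative definite and the point is a local maximum.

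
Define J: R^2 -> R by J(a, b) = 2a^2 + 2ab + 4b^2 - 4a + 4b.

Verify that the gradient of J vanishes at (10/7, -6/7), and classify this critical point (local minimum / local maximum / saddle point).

∇J = (4a + 2b - 4, 2a + 8b + 4); substituting (10/7, -6/7) gives ∇J = (0, 0), so (10/7, -6/7) is indeed a critical point.
The Hessian of J is constant: H = [[4, 2], [2, 8]].
det(H) = 4·8 − 2² = 28.
det(H) > 0 and tr(H) = 12 > 0, so H is positive definite and the point is a local minimum.

local minimum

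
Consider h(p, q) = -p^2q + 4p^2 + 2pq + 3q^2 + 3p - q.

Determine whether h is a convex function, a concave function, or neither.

The term -p^2q is cubic, so the Hessian is not constant.
∂²h/∂p² = -2q + 8, which takes both signs as q varies (negative for sufficiently large q). A diagonal entry of the Hessian changing sign means the Hessian is neither positive- nor negative-semidefinite on all of R^2.

neither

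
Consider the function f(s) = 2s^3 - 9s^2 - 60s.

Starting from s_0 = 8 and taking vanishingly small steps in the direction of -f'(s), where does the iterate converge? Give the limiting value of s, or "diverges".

5

f'(s) = 6(s - 5)(s + 2), so f'(8) = 180.
Gradient descent moves in the -f' direction, i.e. s is decreasing.
The nearest critical point in that direction is s = 5, where f'' = 42 > 0 (a local minimum). The iterate converges there.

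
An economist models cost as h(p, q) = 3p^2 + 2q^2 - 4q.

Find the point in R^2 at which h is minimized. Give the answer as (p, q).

h(p,q) separates as A(p) + B(q), so its minimum is min A + min B.
A'(p) = 6p vanishes at p ∈ {0}; B'(q) = 4q - 4 vanishes at q ∈ {1}.
Local minima of A (where A''>0): A(0)=0. Local minima of B: B(1)=-2.
So the global minimum of h is A(0) + B(1) = 0 − 2 = -2, attained at (0, 1).

(0, 1)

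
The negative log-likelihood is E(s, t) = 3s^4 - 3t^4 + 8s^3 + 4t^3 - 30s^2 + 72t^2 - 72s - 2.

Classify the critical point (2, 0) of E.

local minimum

The mixed partial ∂²E/∂s∂t is 0, so the Hessian at any point is diag(E_ss, E_tt) = diag(12(3s^2 + 4s - 5), 12(-3t^2 + 2t + 12)).
At (2, 0): H = diag(180, 144).
Both eigenvalues are positive, so H is positive definite: a local minimum.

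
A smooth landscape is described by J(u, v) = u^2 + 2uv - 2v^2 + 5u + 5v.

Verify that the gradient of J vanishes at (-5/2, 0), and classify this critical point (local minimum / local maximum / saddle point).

saddle point

∇J = (2u + 2v + 5, 2u - 4v + 5); substituting (-5/2, 0) gives ∇J = (0, 0), so (-5/2, 0) is indeed a critical point.
The Hessian of J is constant: H = [[2, 2], [2, -4]].
det(H) = 2·(-4) − 2² = -12.
Since det(H) < 0, H is indefinite and the critical point is a saddle point.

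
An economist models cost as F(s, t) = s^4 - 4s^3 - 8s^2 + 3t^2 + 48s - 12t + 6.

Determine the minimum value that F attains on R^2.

-86

F(s,t) separates as P(s) + Q(t) + 6, so its minimum is min P + min Q + 6.
P'(s) = 4(s - 3)(s - 2)(s + 2) vanishes at s ∈ {-2, 2, 3}; Q'(t) = 6(t - 2) vanishes at t ∈ {2}.
Local minima of P (where P''>0): P(-2)=-80, P(3)=45. Local minima of Q: Q(2)=-12.
So the global minimum of F is P(-2) + Q(2) + 6 = -80 − 12 + 6 = -86, attained at (-2, 2).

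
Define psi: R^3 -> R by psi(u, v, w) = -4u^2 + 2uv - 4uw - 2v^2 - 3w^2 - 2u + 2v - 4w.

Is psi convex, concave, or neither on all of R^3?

psi is quadratic, so its Hessian is the constant matrix H = [[-8, 2, -4], [2, -4, 0], [-4, 0, -6]].
Leading principal minors: -8, 28, -104.
Signs alternate −, +, − ⇒ H ≺ 0 ⇒ concave.

concave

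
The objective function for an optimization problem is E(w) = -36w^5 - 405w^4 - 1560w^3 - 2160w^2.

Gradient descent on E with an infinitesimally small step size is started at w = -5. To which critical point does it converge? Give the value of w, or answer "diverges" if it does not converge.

E'(w) = -180w(w + 2)(w + 3)(w + 4), so E'(-5) = -5400.
Gradient descent moves in the -E' direction, i.e. w is increasing.
The nearest critical point in that direction is w = -4, where E'' = 1440 > 0 (a local minimum). The iterate converges there.

-4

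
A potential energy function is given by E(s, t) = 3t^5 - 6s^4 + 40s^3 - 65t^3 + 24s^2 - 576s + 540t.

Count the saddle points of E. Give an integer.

E separates as a function of s plus a function of t, so ∇E=0 decouples.
∂E/∂s = -24(s - 4)(s - 3)(s + 2) = 0 at s ∈ {-2, 3, 4}; ∂E/∂t = 15(t - 3)(t - 2)(t + 2)(t + 3) = 0 at t ∈ {-3, -2, 2, 3}.
The Hessian is diagonal: diag(E_ss, E_tt). Second derivatives: E_ss(-2)=-720, E_ss(3)=120, E_ss(4)=-144; E_tt(-3)=-450, E_tt(-2)=300, E_tt(2)=-300, E_tt(3)=450.
Saddle points occur where the two diagonal entries have opposite signs: (-2, -2), (-2, 3), (3, -3), (3, 2), (4, -2), (4, 3). Count: 6.

6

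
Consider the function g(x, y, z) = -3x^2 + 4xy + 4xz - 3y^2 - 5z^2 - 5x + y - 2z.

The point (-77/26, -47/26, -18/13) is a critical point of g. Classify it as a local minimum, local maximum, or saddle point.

The Hessian is constant: H = [[-6, 4, 4], [4, -6, 0], [4, 0, -10]].
Leading principal minors: Δ₁ = -6, Δ₂ = 20, Δ₃ = -104.
The minors alternate sign starting negative (−, +, −), so H is negative definite: a local maximum.

local maximum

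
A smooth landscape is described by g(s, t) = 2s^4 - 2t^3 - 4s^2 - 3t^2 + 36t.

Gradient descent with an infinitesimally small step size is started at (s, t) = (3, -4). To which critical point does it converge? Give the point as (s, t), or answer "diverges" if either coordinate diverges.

g is separable, so gradient descent decouples: s follows -∂g/∂s, t follows -∂g/∂t.
∂g/∂s = 8s(s - 1)(s + 1); at s=3 this is 192, so s decreases.
∂g/∂t = -6(t - 2)(t + 3); at t=-4 this is -36, so t increases.
s converges to its nearest critical value 1 (a local min of the s-part); t converges to -3. The iterate converges to (1, -3).

(1, -3)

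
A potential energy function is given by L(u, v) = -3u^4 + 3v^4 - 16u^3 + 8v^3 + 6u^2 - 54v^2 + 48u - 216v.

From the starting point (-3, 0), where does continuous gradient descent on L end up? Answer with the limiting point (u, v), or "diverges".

L is separable, so gradient descent decouples: u follows -∂L/∂u, v follows -∂L/∂v.
∂L/∂u = -12(u - 1)(u + 1)(u + 4); at u=-3 this is -96, so u increases.
∂L/∂v = 12(v - 3)(v + 2)(v + 3); at v=0 this is -216, so v increases.
u converges to its nearest critical value -1 (a local min of the u-part); v converges to 3. The iterate converges to (-1, 3).

(-1, 3)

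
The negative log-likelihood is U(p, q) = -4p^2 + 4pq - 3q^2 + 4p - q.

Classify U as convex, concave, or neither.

concave

U is quadratic, so its Hessian is the constant matrix H = [[-8, 4], [4, -6]].
det(H) = 32, tr(H) = -14.
det(H) > 0 and tr(H) < 0, so H is negative definite everywhere: concave.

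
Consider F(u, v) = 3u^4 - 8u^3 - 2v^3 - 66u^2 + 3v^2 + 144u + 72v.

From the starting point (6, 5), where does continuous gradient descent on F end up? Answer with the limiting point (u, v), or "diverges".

F is separable, so gradient descent decouples: u follows -∂F/∂u, v follows -∂F/∂v.
∂F/∂u = 12(u - 4)(u - 1)(u + 3); at u=6 this is 1080, so u decreases.
∂F/∂v = -6(v - 4)(v + 3); at v=5 this is -48, so v increases.
The v-coordinate has no critical point in that direction and runs off to infinity.

diverges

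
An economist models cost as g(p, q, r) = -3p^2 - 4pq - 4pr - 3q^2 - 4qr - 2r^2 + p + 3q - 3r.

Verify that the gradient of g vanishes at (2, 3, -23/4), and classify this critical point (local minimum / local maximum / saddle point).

∇g = (-6p - 4q - 4r + 1, -4p - 6q - 4r + 3, -4p - 4q - 4r - 3); substituting (2, 3, -23/4) gives ∇g = (0, 0, 0), so (2, 3, -23/4) is indeed a critical point.
The Hessian is constant: H = [[-6, -4, -4], [-4, -6, -4], [-4, -4, -4]].
Leading principal minors: Δ₁ = -6, Δ₂ = 20, Δ₃ = -16.
The minors alternate sign starting negative (−, +, −), so H is negative definite: a local maximum.

local maximum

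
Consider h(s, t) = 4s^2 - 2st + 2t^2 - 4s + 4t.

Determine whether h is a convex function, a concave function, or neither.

convex

h is quadratic, so its Hessian is the constant matrix H = [[8, -2], [-2, 4]].
det(H) = 28, tr(H) = 12.
det(H) > 0 and tr(H) > 0, so H is positive definite everywhere: convex.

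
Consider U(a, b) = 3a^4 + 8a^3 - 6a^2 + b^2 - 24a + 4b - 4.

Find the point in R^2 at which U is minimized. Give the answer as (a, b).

U(a,b) separates as P(a) + Q(b) − 4, so its minimum is min P + min Q − 4.
P'(a) = 12(a - 1)(a + 1)(a + 2) vanishes at a ∈ {-2, -1, 1}; Q'(b) = 2b + 4 vanishes at b ∈ {-2}.
Local minima of P (where P''>0): P(-2)=8, P(1)=-19. Local minima of Q: Q(-2)=-4.
So the global minimum of U is P(1) + Q(-2) − 4 = -19 − 4 − 4 = -27, attained at (1, -2).

(1, -2)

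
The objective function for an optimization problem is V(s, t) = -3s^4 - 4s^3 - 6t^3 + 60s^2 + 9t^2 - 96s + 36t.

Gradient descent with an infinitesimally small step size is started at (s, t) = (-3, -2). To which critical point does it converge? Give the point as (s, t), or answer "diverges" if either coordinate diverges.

(1, -1)

V is separable, so gradient descent decouples: s follows -∂V/∂s, t follows -∂V/∂t.
∂V/∂s = -12(s - 2)(s - 1)(s + 4); at s=-3 this is -240, so s increases.
∂V/∂t = -18(t - 2)(t + 1); at t=-2 this is -72, so t increases.
s converges to its nearest critical value 1 (a local min of the s-part); t converges to -1. The iterate converges to (1, -1).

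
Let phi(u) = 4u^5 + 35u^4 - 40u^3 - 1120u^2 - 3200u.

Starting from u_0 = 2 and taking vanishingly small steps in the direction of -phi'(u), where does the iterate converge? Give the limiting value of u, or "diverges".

phi'(u) = 20(u - 4)(u + 2)(u + 4)(u + 5), so phi'(2) = -6720.
Gradient descent moves in the -phi' direction, i.e. u is increasing.
The nearest critical point in that direction is u = 4, where phi'' = 8640 > 0 (a local minimum). The iterate converges there.

4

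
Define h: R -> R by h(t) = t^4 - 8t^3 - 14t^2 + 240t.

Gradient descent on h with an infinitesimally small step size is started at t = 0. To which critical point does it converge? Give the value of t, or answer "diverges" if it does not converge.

-3

h'(t) = 4(t - 5)(t - 4)(t + 3), so h'(0) = 240.
Gradient descent moves in the -h' direction, i.e. t is decreasing.
The nearest critical point in that direction is t = -3, where h'' = 224 > 0 (a local minimum). The iterate converges there.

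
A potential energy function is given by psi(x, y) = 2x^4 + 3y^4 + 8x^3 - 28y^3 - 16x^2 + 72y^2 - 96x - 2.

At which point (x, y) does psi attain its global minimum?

psi(x,y) separates as P(x) + Q(y) − 2, so its minimum is min P + min Q − 2.
P'(x) = 8(x - 2)(x + 2)(x + 3) vanishes at x ∈ {-3, -2, 2}; Q'(y) = 12y(y - 4)(y - 3) vanishes at y ∈ {0, 3, 4}.
Local minima of P (where P''>0): P(-3)=90, P(2)=-160. Local minima of Q: Q(0)=0, Q(4)=128.
So the global minimum of psi is P(2) + Q(0) − 2 = -160 + 0 − 2 = -162, attained at (2, 0).

(2, 0)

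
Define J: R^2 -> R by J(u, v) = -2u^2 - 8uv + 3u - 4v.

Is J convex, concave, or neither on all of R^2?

J is quadratic, so its Hessian is the constant matrix H = [[-4, -8], [-8, 0]].
det(H) = -64, tr(H) = -4.
det(H) < 0, so H is indefinite: neither convex nor concave.

neither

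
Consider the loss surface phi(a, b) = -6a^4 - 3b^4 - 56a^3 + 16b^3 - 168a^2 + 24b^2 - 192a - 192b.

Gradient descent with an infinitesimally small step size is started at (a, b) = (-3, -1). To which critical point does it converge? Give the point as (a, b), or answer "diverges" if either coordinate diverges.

phi is separable, so gradient descent decouples: a follows -∂phi/∂a, b follows -∂phi/∂b.
∂phi/∂a = -24(a + 1)(a + 2)(a + 4); at a=-3 this is -48, so a increases.
∂phi/∂b = -12(b - 4)(b - 2)(b + 2); at b=-1 this is -180, so b increases.
a converges to its nearest critical value -2 (a local min of the a-part); b converges to 2. The iterate converges to (-2, 2).

(-2, 2)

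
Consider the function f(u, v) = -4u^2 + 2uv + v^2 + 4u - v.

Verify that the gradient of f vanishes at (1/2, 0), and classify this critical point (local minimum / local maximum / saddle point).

saddle point

∇f = (-8u + 2v + 4, 2u + 2v - 1); substituting (1/2, 0) gives ∇f = (0, 0), so (1/2, 0) is indeed a critical point.
The Hessian of f is constant: H = [[-8, 2], [2, 2]].
det(H) = (-8)·2 − 2² = -20.
Since det(H) < 0, H is indefinite and the critical point is a saddle point.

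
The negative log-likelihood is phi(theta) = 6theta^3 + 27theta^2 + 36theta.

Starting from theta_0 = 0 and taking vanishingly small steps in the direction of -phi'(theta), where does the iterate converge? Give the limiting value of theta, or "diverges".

-1

phi'(theta) = 18(theta + 1)(theta + 2), so phi'(0) = 36.
Gradient descent moves in the -phi' direction, i.e. theta is decreasing.
The nearest critical point in that direction is theta = -1, where phi'' = 18 > 0 (a local minimum). The iterate converges there.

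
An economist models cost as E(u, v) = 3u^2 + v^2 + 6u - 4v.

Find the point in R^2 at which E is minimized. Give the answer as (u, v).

(-1, 2)

E(u,v) separates as P(u) + Q(v), so its minimum is min P + min Q.
P'(u) = 6u + 6 vanishes at u ∈ {-1}; Q'(v) = 2v - 4 vanishes at v ∈ {2}.
Local minima of P (where P''>0): P(-1)=-3. Local minima of Q: Q(2)=-4.
So the global minimum of E is P(-1) + Q(2) = -3 − 4 = -7, attained at (-1, 2).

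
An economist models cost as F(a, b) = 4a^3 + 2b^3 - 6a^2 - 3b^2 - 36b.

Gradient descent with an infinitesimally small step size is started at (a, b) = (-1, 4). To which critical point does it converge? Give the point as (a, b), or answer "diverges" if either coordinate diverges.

F is separable, so gradient descent decouples: a follows -∂F/∂a, b follows -∂F/∂b.
∂F/∂a = 12a(a - 1); at a=-1 this is 24, so a decreases.
∂F/∂b = 6(b - 3)(b + 2); at b=4 this is 36, so b decreases.
The a-coordinate has no critical point in that direction and runs off to infinity.

diverges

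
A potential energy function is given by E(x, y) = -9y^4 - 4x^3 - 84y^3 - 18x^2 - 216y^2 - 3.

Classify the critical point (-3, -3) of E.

local minimum

The mixed partial ∂²E/∂x∂y is 0, so the Hessian at any point is diag(E_xx, E_yy) = diag(-12(2x + 3), -36(3y^2 + 14y + 12)).
At (-3, -3): H = diag(36, 108).
Both eigenvalues are positive, so H is positive definite: a local minimum.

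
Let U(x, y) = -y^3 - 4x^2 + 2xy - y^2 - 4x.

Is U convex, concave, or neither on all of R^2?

neither

The term -y^3 is cubic, so the Hessian is not constant.
∂²U/∂y² = -6y - 2, which takes both signs as y varies (negative for sufficiently large y). A diagonal entry of the Hessian changing sign means the Hessian is neither positive- nor negative-semidefinite on all of R^2.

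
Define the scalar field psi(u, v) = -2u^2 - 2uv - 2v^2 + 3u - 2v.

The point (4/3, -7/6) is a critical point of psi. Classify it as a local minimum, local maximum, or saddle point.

The Hessian of psi is constant: H = [[-4, -2], [-2, -4]].
det(H) = (-4)·(-4) − (-2)² = 12.
det(H) > 0 and tr(H) = -8 < 0, so H is negative definite and the point is a local maximum.

local maximum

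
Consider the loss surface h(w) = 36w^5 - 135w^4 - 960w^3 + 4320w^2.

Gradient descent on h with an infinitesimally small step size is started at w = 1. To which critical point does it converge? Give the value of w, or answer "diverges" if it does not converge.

h'(w) = 180w(w - 4)(w - 3)(w + 4), so h'(1) = 5400.
Gradient descent moves in the -h' direction, i.e. w is decreasing.
The nearest critical point in that direction is w = 0, where h'' = 8640 > 0 (a local minimum). The iterate converges there.

0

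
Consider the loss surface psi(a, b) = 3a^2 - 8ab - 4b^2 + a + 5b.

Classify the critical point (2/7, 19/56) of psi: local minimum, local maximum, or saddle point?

The Hessian of psi is constant: H = [[6, -8], [-8, -8]].
det(H) = 6·(-8) − (-8)² = -112.
Since det(H) < 0, H is indefinite and the critical point is a saddle point.

saddle point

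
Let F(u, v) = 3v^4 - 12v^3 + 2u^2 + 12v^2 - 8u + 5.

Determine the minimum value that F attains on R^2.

F(u,v) separates as P(u) + Q(v) + 5, so its minimum is min P + min Q + 5.
P'(u) = 4u - 8 vanishes at u ∈ {2}; Q'(v) = 12v(v - 2)(v - 1) vanishes at v ∈ {0, 1, 2}.
Local minima of P (where P''>0): P(2)=-8. Local minima of Q: Q(0)=0, Q(2)=0.
So the global minimum of F is P(2) + Q(0) + 5 = -8 + 0 + 5 = -3, attained at (2, 0).

-3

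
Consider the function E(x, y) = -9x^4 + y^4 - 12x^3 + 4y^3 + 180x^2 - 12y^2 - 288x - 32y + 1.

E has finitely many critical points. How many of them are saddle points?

E separates as a function of x plus a function of y, so ∇E=0 decouples.
∂E/∂x = -36(x - 2)(x - 1)(x + 4) = 0 at x ∈ {-4, 1, 2}; ∂E/∂y = 4(y - 2)(y + 1)(y + 4) = 0 at y ∈ {-4, -1, 2}.
The Hessian is diagonal: diag(E_xx, E_yy). Second derivatives: E_xx(-4)=-1080, E_xx(1)=180, E_xx(2)=-216; E_yy(-4)=72, E_yy(-1)=-36, E_yy(2)=72.
Saddle points occur where the two diagonal entries have opposite signs: (-4, -4), (-4, 2), (1, -1), (2, -4), (2, 2). Count: 5.

5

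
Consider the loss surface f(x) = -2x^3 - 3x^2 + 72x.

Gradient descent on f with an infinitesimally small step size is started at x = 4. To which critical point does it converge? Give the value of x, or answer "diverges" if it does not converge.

f'(x) = -6(x - 3)(x + 4), so f'(4) = -48.
Gradient descent moves in the -f' direction, i.e. x is increasing.
There is no critical point above x=4, and f' keeps the same sign, so the iterate runs off to +∞.

diverges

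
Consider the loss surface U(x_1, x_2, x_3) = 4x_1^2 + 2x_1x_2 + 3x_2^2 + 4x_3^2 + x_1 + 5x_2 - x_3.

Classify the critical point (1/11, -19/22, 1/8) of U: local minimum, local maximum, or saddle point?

The Hessian is constant: H = [[8, 2, 0], [2, 6, 0], [0, 0, 8]].
Leading principal minors: Δ₁ = 8, Δ₂ = 44, Δ₃ = 352.
All leading minors are positive, so H is positive definite: a local minimum.

local minimum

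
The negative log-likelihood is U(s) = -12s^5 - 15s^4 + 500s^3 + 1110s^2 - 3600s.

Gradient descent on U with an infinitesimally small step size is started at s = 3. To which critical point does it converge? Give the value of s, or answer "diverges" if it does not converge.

1

U'(s) = -60(s - 5)(s - 1)(s + 3)(s + 4), so U'(3) = 10080.
Gradient descent moves in the -U' direction, i.e. s is decreasing.
The nearest critical point in that direction is s = 1, where U'' = 4800 > 0 (a local minimum). The iterate converges there.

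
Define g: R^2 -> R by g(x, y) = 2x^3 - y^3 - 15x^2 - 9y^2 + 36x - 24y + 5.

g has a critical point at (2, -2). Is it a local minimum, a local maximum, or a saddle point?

The mixed partial ∂²g/∂x∂y is 0, so the Hessian at any point is diag(g_xx, g_yy) = diag(6(2x - 5), -6(y + 3)).
At (2, -2): H = diag(-6, -6).
Both eigenvalues are negative, so H is negative definite: a local maximum.

local maximum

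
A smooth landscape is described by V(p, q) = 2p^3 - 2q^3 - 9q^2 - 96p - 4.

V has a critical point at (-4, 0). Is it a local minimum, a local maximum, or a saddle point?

local maximum

The mixed partial ∂²V/∂p∂q is 0, so the Hessian at any point is diag(V_pp, V_qq) = diag(12p, -6(2q + 3)).
At (-4, 0): H = diag(-48, -18).
Both eigenvalues are negative, so H is negative definite: a local maximum.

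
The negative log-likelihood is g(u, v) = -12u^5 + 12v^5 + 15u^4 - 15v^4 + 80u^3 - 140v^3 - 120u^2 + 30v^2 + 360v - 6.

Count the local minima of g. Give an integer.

4

g separates as a function of u plus a function of v, so ∇g=0 decouples.
∂g/∂u = -60u(u - 2)(u - 1)(u + 2) = 0 at u ∈ {-2, 0, 1, 2}; ∂g/∂v = 60(v - 3)(v - 1)(v + 1)(v + 2) = 0 at v ∈ {-2, -1, 1, 3}.
The Hessian is diagonal: diag(g_uu, g_vv). Second derivatives: g_uu(-2)=1440, g_uu(0)=-240, g_uu(1)=180, g_uu(2)=-480; g_vv(-2)=-900, g_vv(-1)=480, g_vv(1)=-720, g_vv(3)=2400.
Local minima occur where both diagonal entries positive: (-2, -1), (-2, 3), (1, -1), (1, 3). Count: 4.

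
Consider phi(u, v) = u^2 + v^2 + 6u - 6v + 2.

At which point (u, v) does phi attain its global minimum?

(-3, 3)

phi(u,v) separates as P(u) + Q(v) + 2, so its minimum is min P + min Q + 2.
P'(u) = 2u + 6 vanishes at u ∈ {-3}; Q'(v) = 2v - 6 vanishes at v ∈ {3}.
Local minima of P (where P''>0): P(-3)=-9. Local minima of Q: Q(3)=-9.
So the global minimum of phi is P(-3) + Q(3) + 2 = -9 − 9 + 2 = -16, attained at (-3, 3).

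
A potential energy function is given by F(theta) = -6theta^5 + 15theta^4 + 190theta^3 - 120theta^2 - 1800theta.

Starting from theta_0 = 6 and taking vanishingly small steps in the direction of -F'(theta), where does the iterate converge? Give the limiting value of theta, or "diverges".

F'(theta) = -30(theta - 5)(theta - 2)(theta + 2)(theta + 3), so F'(6) = -8640.
Gradient descent moves in the -F' direction, i.e. theta is increasing.
There is no critical point above theta=6, and F' keeps the same sign, so the iterate runs off to +∞.

diverges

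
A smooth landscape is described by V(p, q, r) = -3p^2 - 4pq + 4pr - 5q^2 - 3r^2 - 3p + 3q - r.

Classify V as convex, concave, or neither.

V is quadratic, so its Hessian is the constant matrix H = [[-6, -4, 4], [-4, -10, 0], [4, 0, -6]].
Leading principal minors: -6, 44, -104.
Signs alternate −, +, − ⇒ H ≺ 0 ⇒ concave.

concave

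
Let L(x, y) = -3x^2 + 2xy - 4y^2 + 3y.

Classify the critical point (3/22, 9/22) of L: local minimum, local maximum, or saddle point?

local maximum

The Hessian of L is constant: H = [[-6, 2], [2, -8]].
det(H) = (-6)·(-8) − 2² = 44.
det(H) > 0 and tr(H) = -14 < 0, so H is negative definite and the point is a local maximum.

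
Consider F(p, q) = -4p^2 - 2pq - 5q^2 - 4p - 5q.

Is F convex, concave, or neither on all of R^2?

F is quadratic, so its Hessian is the constant matrix H = [[-8, -2], [-2, -10]].
det(H) = 76, tr(H) = -18.
det(H) > 0 and tr(H) < 0, so H is negative definite everywhere: concave.

concave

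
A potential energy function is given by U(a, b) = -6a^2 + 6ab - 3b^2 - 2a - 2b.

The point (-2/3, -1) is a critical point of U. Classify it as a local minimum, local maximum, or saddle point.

The Hessian of U is constant: H = [[-12, 6], [6, -6]].
det(H) = (-12)·(-6) − 6² = 36.
det(H) > 0 and tr(H) = -18 < 0, so H is negative definite and the point is a local maximum.

local maximum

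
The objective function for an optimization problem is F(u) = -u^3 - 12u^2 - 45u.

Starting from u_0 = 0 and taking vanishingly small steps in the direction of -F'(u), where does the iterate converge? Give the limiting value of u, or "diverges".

diverges

F'(u) = -3(u + 3)(u + 5), so F'(0) = -45.
Gradient descent moves in the -F' direction, i.e. u is increasing.
There is no critical point above u=0, and F' keeps the same sign, so the iterate runs off to +∞.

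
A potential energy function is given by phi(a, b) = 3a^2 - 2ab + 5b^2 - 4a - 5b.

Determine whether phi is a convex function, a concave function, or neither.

convex

phi is quadratic, so its Hessian is the constant matrix H = [[6, -2], [-2, 10]].
det(H) = 56, tr(H) = 16.
det(H) > 0 and tr(H) > 0, so H is positive definite everywhere: convex.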